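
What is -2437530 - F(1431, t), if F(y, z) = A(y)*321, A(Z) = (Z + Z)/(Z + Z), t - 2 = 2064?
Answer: -2437851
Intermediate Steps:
t = 2066 (t = 2 + 2064 = 2066)
A(Z) = 1 (A(Z) = (2*Z)/((2*Z)) = (2*Z)*(1/(2*Z)) = 1)
F(y, z) = 321 (F(y, z) = 1*321 = 321)
-2437530 - F(1431, t) = -2437530 - 1*321 = -2437530 - 321 = -2437851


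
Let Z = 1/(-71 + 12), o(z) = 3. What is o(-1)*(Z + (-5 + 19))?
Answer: 2475/59 ≈ 41.949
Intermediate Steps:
Z = -1/59 (Z = 1/(-59) = -1/59 ≈ -0.016949)
o(-1)*(Z + (-5 + 19)) = 3*(-1/59 + (-5 + 19)) = 3*(-1/59 + 14) = 3*(825/59) = 2475/59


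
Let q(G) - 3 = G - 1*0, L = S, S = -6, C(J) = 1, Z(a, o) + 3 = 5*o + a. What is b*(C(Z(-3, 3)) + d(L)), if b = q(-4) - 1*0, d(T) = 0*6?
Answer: -1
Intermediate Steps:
Z(a, o) = -3 + a + 5*o (Z(a, o) = -3 + (5*o + a) = -3 + (a + 5*o) = -3 + a + 5*o)
L = -6
q(G) = 3 + G (q(G) = 3 + (G - 1*0) = 3 + (G + 0) = 3 + G)
d(T) = 0
b = -1 (b = (3 - 4) - 1*0 = -1 + 0 = -1)
b*(C(Z(-3, 3)) + d(L)) = -(1 + 0) = -1*1 = -1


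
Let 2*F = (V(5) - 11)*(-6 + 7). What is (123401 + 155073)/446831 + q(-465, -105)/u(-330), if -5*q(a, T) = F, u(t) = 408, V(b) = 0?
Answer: 163012723/260438640 ≈ 0.62592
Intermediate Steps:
F = -11/2 (F = ((0 - 11)*(-6 + 7))/2 = (-11*1)/2 = (½)*(-11) = -11/2 ≈ -5.5000)
q(a, T) = 11/10 (q(a, T) = -⅕*(-11/2) = 11/10)
(123401 + 155073)/446831 + q(-465, -105)/u(-330) = (123401 + 155073)/446831 + (11/10)/408 = 278474*(1/446831) + (11/10)*(1/408) = 39782/63833 + 11/4080 = 163012723/260438640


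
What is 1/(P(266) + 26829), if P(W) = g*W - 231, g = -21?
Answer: 1/21012 ≈ 4.7592e-5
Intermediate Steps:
P(W) = -231 - 21*W (P(W) = -21*W - 231 = -231 - 21*W)
1/(P(266) + 26829) = 1/((-231 - 21*266) + 26829) = 1/((-231 - 5586) + 26829) = 1/(-5817 + 26829) = 1/21012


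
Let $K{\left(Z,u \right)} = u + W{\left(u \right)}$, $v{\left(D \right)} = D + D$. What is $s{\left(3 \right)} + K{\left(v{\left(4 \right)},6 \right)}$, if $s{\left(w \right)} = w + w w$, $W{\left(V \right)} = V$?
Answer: $24$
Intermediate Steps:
$v{\left(D \right)} = 2 D$
$K{\left(Z,u \right)} = 2 u$ ($K{\left(Z,u \right)} = u + u = 2 u$)
$s{\left(w \right)} = w + w^{2}$
$s{\left(3 \right)} + K{\left(v{\left(4 \right)},6 \right)} = 3 \left(1 + 3\right) + 2 \cdot 6 = 3 \cdot 4 + 12 = 12 + 12 = 24$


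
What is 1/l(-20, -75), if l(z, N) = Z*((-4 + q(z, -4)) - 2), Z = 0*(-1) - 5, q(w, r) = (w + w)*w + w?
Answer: -1/3870 ≈ -0.00025840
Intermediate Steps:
q(w, r) = w + 2*w² (q(w, r) = (2*w)*w + w = 2*w² + w = w + 2*w²)
Z = -5 (Z = 0 - 5 = -5)
l(z, N) = 30 - 5*z*(1 + 2*z) (l(z, N) = -5*((-4 + z*(1 + 2*z)) - 2) = -5*(-6 + z*(1 + 2*z)) = 30 - 5*z*(1 + 2*z))
1/l(-20, -75) = 1/(30 - 5*(-20)*(1 + 2*(-20))) = 1/(30 - 5*(-20)*(1 - 40)) = 1/(30 - 5*(-20)*(-39)) = 1/(30 - 3900) = 1/(-3870) = -1/3870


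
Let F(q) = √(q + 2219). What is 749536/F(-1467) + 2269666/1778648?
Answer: 1134833/889324 + 187384*√47/47 ≈ 27334.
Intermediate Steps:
F(q) = √(2219 + q)
749536/F(-1467) + 2269666/1778648 = 749536/(√(2219 - 1467)) + 2269666/1778648 = 749536/(√752) + 2269666*(1/1778648) = 749536/((4*√47)) + 1134833/889324 = 749536*(√47/188) + 1134833/889324 = 187384*√47/47 + 1134833/889324 = 1134833/889324 + 187384*√47/47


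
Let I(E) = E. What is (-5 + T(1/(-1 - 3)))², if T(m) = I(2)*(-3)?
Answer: 121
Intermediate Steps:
T(m) = -6 (T(m) = 2*(-3) = -6)
(-5 + T(1/(-1 - 3)))² = (-5 - 6)² = (-11)² = 121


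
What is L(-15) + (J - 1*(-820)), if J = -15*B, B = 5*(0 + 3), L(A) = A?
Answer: 580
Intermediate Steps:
B = 15 (B = 5*3 = 15)
J = -225 (J = -15*15 = -225)
L(-15) + (J - 1*(-820)) = -15 + (-225 - 1*(-820)) = -15 + (-225 + 820) = -15 + 595 = 580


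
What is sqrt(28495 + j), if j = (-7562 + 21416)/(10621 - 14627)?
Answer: sqrt(114308321674)/2003 ≈ 168.79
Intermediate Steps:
j = -6927/2003 (j = 13854/(-4006) = 13854*(-1/4006) = -6927/2003 ≈ -3.4583)
sqrt(28495 + j) = sqrt(28495 - 6927/2003) = sqrt(57068558/2003) = sqrt(114308321674)/2003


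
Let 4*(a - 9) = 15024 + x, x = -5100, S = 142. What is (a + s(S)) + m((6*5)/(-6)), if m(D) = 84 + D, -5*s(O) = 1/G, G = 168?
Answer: 2157959/840 ≈ 2569.0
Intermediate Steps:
a = 2490 (a = 9 + (15024 - 5100)/4 = 9 + (¼)*9924 = 9 + 2481 = 2490)
s(O) = -1/840 (s(O) = -⅕/168 = -⅕*1/168 = -1/840)
(a + s(S)) + m((6*5)/(-6)) = (2490 - 1/840) + (84 + (6*5)/(-6)) = 2091599/840 + (84 + 30*(-⅙)) = 2091599/840 + (84 - 5) = 2091599/840 + 79 = 2157959/840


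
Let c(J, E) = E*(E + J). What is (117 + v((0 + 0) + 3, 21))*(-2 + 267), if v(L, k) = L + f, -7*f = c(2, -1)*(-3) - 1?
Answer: 222070/7 ≈ 31724.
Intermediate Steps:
f = -2/7 (f = -(-(-1 + 2)*(-3) - 1)/7 = -(-1*1*(-3) - 1)/7 = -(-1*(-3) - 1)/7 = -(3 - 1)/7 = -⅐*2 = -2/7 ≈ -0.28571)
v(L, k) = -2/7 + L (v(L, k) = L - 2/7 = -2/7 + L)
(117 + v((0 + 0) + 3, 21))*(-2 + 267) = (117 + (-2/7 + ((0 + 0) + 3)))*(-2 + 267) = (117 + (-2/7 + (0 + 3)))*265 = (117 + (-2/7 + 3))*265 = (117 + 19/7)*265 = (838/7)*265 = 222070/7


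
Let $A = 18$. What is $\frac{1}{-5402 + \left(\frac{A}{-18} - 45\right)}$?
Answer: $- \frac{1}{5448} \approx -0.00018355$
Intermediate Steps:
$\frac{1}{-5402 + \left(\frac{A}{-18} - 45\right)} = \frac{1}{-5402 - \left(45 - \frac{1}{-18} \cdot 18\right)} = \frac{1}{-5402 - 46} = \frac{1}{-5448} = - \frac{1}{5448}$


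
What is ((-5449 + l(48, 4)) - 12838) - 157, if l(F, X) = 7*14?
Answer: -18346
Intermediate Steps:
l(F, X) = 98
((-5449 + l(48, 4)) - 12838) - 157 = ((-5449 + 98) - 12838) - 157 = (-5351 - 12838) - 157 = -18189 - 157 = -18346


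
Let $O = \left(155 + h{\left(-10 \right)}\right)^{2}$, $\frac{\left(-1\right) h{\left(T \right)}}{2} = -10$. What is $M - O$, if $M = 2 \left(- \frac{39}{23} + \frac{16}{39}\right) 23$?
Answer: $- \frac{1196681}{39} \approx -30684.0$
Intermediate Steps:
$h{\left(T \right)} = 20$ ($h{\left(T \right)} = \left(-2\right) \left(-10\right) = 20$)
$O = 30625$ ($O = \left(155 + 20\right)^{2} = 175^{2} = 30625$)
$M = - \frac{2306}{39}$ ($M = 2 \left(\left(-39\right) \frac{1}{23} + 16 \cdot \frac{1}{39}\right) 23 = 2 \left(- \frac{39}{23} + \frac{16}{39}\right) 23 = 2 \left(- \frac{1153}{897}\right) 23 = \left(- \frac{2306}{897}\right) 23 = - \frac{2306}{39} \approx -59.128$)
$M - O = - \frac{2306}{39} - 30625 = - \frac{1196681}{39}$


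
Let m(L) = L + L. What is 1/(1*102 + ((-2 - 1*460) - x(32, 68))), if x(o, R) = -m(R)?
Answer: -1/224 ≈ -0.0044643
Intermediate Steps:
m(L) = 2*L
x(o, R) = -2*R
1/(1*102 + ((-2 - 1*460) - x(32, 68))) = 1/(1*102 + ((-2 - 1*460) - (-2)*68)) = 1/(102 + ((-2 - 460) - 1*(-136))) = 1/(102 + (-462 + 136)) = 1/(102 - 326) = 1/(-224) = -1/224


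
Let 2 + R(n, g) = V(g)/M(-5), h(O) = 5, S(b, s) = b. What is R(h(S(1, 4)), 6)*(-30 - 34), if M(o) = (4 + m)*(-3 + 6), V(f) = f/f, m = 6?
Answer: 1888/15 ≈ 125.87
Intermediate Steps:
V(f) = 1
M(o) = 30 (M(o) = (4 + 6)*(-3 + 6) = 10*3 = 30)
R(n, g) = -59/30 (R(n, g) = -2 + 1/30 = -59/30)
R(h(S(1, 4)), 6)*(-30 - 34) = -59*(-30 - 34)/30 = -59/30*(-64) = 1888/15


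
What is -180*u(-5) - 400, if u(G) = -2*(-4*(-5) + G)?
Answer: 5000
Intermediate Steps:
u(G) = -40 - 2*G (u(G) = -2*(20 + G) = -40 - 2*G)
-180*u(-5) - 400 = -180*(-40 - 2*(-5)) - 400 = -180*(-40 + 10) - 400 = -180*(-30) - 400 = 5400 - 400 = 5000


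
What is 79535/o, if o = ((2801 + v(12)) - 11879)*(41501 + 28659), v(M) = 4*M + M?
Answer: -15907/126540576 ≈ -0.00012571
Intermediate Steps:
v(M) = 5*M
o = -632702880 (o = ((2801 + 5*12) - 11879)*(41501 + 28659) = ((2801 + 60) - 11879)*70160 = (2861 - 11879)*70160 = -9018*70160 = -632702880)
79535/o = 79535/(-632702880) = 79535*(-1/632702880) = -15907/126540576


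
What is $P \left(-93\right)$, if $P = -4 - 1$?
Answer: $465$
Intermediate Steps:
$P = -5$
$P \left(-93\right) = \left(-5\right) \left(-93\right) = 465$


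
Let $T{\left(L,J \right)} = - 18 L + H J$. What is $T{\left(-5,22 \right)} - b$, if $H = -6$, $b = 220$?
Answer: $-262$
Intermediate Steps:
$T{\left(L,J \right)} = - 18 L - 6 J$
$T{\left(-5,22 \right)} - b = \left(\left(-18\right) \left(-5\right) - 132\right) - 220 = \left(90 - 132\right) - 220 = -42 - 220 = -262$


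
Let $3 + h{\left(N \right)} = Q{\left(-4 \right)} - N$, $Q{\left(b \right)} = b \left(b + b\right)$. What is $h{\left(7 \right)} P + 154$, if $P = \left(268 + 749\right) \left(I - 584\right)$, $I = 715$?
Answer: $2931148$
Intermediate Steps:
$Q{\left(b \right)} = 2 b^{2}$ ($Q{\left(b \right)} = b 2 b = 2 b^{2}$)
$h{\left(N \right)} = 29 - N$ ($h{\left(N \right)} = -3 - \left(-32 + N\right) = 29 - N$)
$P = 133227$ ($P = \left(268 + 749\right) \left(715 - 584\right) = 1017 \cdot 131 = 133227$)
$h{\left(7 \right)} P + 154 = \left(29 - 7\right) 133227 + 154 = 22 \cdot 133227 + 154 = 2930994 + 154 = 2931148$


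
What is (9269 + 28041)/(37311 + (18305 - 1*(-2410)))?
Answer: 18655/29013 ≈ 0.64299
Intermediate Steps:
(9269 + 28041)/(37311 + (18305 - 1*(-2410))) = 37310/(37311 + (18305 + 2410)) = 37310/(37311 + 20715) = 37310/58026 = 37310*(1/58026) = 18655/29013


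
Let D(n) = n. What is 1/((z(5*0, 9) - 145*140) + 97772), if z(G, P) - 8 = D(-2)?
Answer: 1/77478 ≈ 1.2907e-5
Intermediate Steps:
z(G, P) = 6 (z(G, P) = 8 - 2 = 6)
1/((z(5*0, 9) - 145*140) + 97772) = 1/((6 - 145*140) + 97772) = 1/((6 - 20300) + 97772) = 1/(-20294 + 97772) = 1/77478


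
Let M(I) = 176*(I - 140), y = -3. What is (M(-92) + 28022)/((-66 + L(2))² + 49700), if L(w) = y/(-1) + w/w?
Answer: -2135/8924 ≈ -0.23924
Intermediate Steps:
L(w) = 4 (L(w) = -3/(-1) + w/w = -3*(-1) + 1 = 3 + 1 = 4)
M(I) = -24640 + 176*I (M(I) = 176*(-140 + I) = -24640 + 176*I)
(M(-92) + 28022)/((-66 + L(2))² + 49700) = ((-24640 + 176*(-92)) + 28022)/((-66 + 4)² + 49700) = ((-24640 - 16192) + 28022)/((-62)² + 49700) = (-40832 + 28022)/(3844 + 49700) = -12810/53544 = -12810*1/53544 = -2135/8924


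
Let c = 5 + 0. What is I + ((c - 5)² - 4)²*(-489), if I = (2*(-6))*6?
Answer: -7896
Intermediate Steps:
c = 5
I = -72 (I = -12*6 = -72)
I + ((c - 5)² - 4)²*(-489) = -72 + ((5 - 5)² - 4)²*(-489) = -72 + (0² - 4)²*(-489) = -72 + (0 - 4)²*(-489) = -72 + (-4)²*(-489) = -72 + 16*(-489) = -72 - 7824 = -7896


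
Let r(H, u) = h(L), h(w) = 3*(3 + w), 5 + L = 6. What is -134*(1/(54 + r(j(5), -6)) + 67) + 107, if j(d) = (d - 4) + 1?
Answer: -292810/33 ≈ -8873.0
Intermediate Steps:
L = 1 (L = -5 + 6 = 1)
h(w) = 9 + 3*w
j(d) = -3 + d (j(d) = (-4 + d) + 1 = -3 + d)
r(H, u) = 12 (r(H, u) = 9 + 3*1 = 9 + 3 = 12)
-134*(1/(54 + r(j(5), -6)) + 67) + 107 = -134*(1/(54 + 12) + 67) + 107 = -134*(1/66 + 67) + 107 = -134*4423/66 + 107 = -296341/33 + 107 = -292810/33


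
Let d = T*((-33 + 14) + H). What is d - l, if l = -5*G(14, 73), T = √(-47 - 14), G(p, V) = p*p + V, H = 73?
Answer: 1345 + 54*I*√61 ≈ 1345.0 + 421.75*I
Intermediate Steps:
G(p, V) = V + p² (G(p, V) = p² + V = V + p²)
T = I*√61 (T = √(-61) = I*√61 ≈ 7.8102*I)
l = -1345 (l = -5*(73 + 14²) = -5*(73 + 196) = -5*269 = -1345)
d = 54*I*√61 (d = (I*√61)*((-33 + 14) + 73) = (I*√61)*(-19 + 73) = (I*√61)*54 = 54*I*√61 ≈ 421.75*I)
d - l = 54*I*√61 - 1*(-1345) = 54*I*√61 + 1345 = 1345 + 54*I*√61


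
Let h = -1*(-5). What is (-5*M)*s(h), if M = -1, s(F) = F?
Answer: 25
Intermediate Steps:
h = 5
(-5*M)*s(h) = -5*(-1)*5 = 5*5 = 25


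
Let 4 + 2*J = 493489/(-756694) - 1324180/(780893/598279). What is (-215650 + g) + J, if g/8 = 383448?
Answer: 2770921016791612731/1181794095484 ≈ 2.3447e+6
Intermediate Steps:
g = 3067584 (g = 8*383448 = 3067584)
J = -599477745118453325/1181794095484 (J = -2 + (493489/(-756694) - 1324180/(780893/598279))/2 = -2 + (493489*(-1/756694) - 1324180/(780893*(1/598279)))/2 = -2 + (-493489/756694 - 1324180/780893/598279)/2 = -2 + (-493489/756694 - 1324180*598279/780893)/2 = -2 + (-493489/756694 - 792229086220/780893)/2 = -2 + (½)*(-599475381530262357/590897047742) = -2 - 599475381530262357/1181794095484 = -599477745118453325/1181794095484 ≈ -5.0726e+5)
(-215650 + g) + J = (-215650 + 3067584) - 599477745118453325/1181794095484 = 2851934 - 599477745118453325/1181794095484 = 2770921016791612731/1181794095484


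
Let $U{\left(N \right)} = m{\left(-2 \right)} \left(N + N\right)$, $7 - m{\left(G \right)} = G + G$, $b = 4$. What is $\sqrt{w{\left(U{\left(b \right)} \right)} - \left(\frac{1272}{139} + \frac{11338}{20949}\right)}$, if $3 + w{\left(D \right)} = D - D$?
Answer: $\frac{i \sqrt{107620861478973}}{2911911} \approx 3.5626 i$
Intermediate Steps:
$m{\left(G \right)} = 7 - 2 G$ ($m{\left(G \right)} = 7 - \left(G + G\right) = 7 - 2 G$)
$U{\left(N \right)} = 22 N$ ($U{\left(N \right)} = \left(7 - -4\right) \left(N + N\right) = \left(7 + 4\right) 2 N = 11 \cdot 2 N = 22 N$)
$w{\left(D \right)} = -3$ ($w{\left(D \right)} = -3 + \left(D - D\right) = -3 + 0 = -3$)
$\sqrt{w{\left(U{\left(b \right)} \right)} - \left(\frac{1272}{139} + \frac{11338}{20949}\right)} = \sqrt{-3 - \left(\frac{1272}{139} + \frac{11338}{20949}\right)} = \sqrt{-3 - \frac{28223110}{2911911}} = \sqrt{- \frac{36958843}{2911911}} = \frac{i \sqrt{107620861478973}}{2911911}$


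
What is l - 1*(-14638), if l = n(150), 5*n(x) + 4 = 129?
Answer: 14663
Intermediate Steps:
n(x) = 25 (n(x) = -⅘ + (⅕)*129 = -⅘ + 129/5 = 25)
l = 25
l - 1*(-14638) = 25 - 1*(-14638) = 25 + 14638 = 14663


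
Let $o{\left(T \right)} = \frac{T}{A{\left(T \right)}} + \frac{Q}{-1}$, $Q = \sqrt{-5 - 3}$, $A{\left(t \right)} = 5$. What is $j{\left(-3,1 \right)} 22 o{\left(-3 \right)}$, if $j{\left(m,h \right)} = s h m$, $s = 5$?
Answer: $198 + 660 i \sqrt{2} \approx 198.0 + 933.38 i$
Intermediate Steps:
$Q = 2 i \sqrt{2}$ ($Q = \sqrt{-8} = 2 i \sqrt{2} \approx 2.8284 i$)
$j{\left(m,h \right)} = 5 h m$
$o{\left(T \right)} = \frac{T}{5} - 2 i \sqrt{2}$ ($o{\left(T \right)} = \frac{T}{5} + \frac{2 i \sqrt{2}}{-1} = T \frac{1}{5} + 2 i \sqrt{2} \left(-1\right) = \frac{T}{5} - 2 i \sqrt{2}$)
$j{\left(-3,1 \right)} 22 o{\left(-3 \right)} = 5 \cdot 1 \left(-3\right) 22 \left(\frac{1}{5} \left(-3\right) - 2 i \sqrt{2}\right) = \left(-15\right) 22 \left(- \frac{3}{5} - 2 i \sqrt{2}\right) = - 330 \left(- \frac{3}{5} - 2 i \sqrt{2}\right) = 198 + 660 i \sqrt{2}$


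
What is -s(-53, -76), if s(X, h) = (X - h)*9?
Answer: -207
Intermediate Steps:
s(X, h) = -9*h + 9*X
-s(-53, -76) = -(-9*(-76) + 9*(-53)) = -(684 - 477) = -1*207 = -207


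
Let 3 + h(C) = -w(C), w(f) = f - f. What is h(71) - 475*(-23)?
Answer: 10922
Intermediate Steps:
w(f) = 0
h(C) = -3 (h(C) = -3 - 1*0 = -3 + 0 = -3)
h(71) - 475*(-23) = -3 - 475*(-23) = -3 + 10925 = 10922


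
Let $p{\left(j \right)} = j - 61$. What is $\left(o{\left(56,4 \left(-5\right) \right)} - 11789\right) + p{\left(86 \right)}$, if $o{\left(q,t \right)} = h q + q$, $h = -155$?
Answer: $-20388$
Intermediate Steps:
$p{\left(j \right)} = -61 + j$ ($p{\left(j \right)} = j - 61 = -61 + j$)
$o{\left(q,t \right)} = - 154 q$ ($o{\left(q,t \right)} = - 155 q + q = - 154 q$)
$\left(o{\left(56,4 \left(-5\right) \right)} - 11789\right) + p{\left(86 \right)} = \left(\left(-154\right) 56 - 11789\right) + \left(-61 + 86\right) = \left(-8624 + \left(-12848 + 1059\right)\right) + 25 = \left(-8624 - 11789\right) + 25 = -20413 + 25 = -20388$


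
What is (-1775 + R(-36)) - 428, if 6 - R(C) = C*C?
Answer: -3493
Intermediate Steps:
R(C) = 6 - C² (R(C) = 6 - C*C = 6 - C²)
(-1775 + R(-36)) - 428 = (-1775 + (6 - 1*(-36)²)) - 428 = (-1775 + (6 - 1*1296)) - 428 = (-1775 + (6 - 1296)) - 428 = (-1775 - 1290) - 428 = -3065 - 428 = -3493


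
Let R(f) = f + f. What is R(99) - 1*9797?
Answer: -9599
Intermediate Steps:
R(f) = 2*f
R(99) - 1*9797 = 2*99 - 1*9797 = 198 - 9797 = -9599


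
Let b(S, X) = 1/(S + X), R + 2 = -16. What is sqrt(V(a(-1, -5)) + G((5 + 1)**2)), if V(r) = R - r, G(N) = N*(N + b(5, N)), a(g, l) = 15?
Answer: sqrt(2124579)/41 ≈ 35.551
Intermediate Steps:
R = -18 (R = -2 - 16 = -18)
G(N) = N*(N + 1/(5 + N))
V(r) = -18 - r
sqrt(V(a(-1, -5)) + G((5 + 1)**2)) = sqrt((-18 - 1*15) + (5 + 1)**2*(1 + (5 + 1)**2*(5 + (5 + 1)**2))/(5 + (5 + 1)**2)) = sqrt((-18 - 15) + 6**2*(1 + 6**2*(5 + 6**2))/(5 + 6**2)) = sqrt(-33 + 36*(1 + 36*(5 + 36))/(5 + 36)) = sqrt(-33 + 36*(1 + 36*41)/41) = sqrt(-33 + 36*(1/41)*(1 + 1476)) = sqrt(-33 + 36*(1/41)*1477) = sqrt(-33 + 53172/41) = sqrt(51819/41) = sqrt(2124579)/41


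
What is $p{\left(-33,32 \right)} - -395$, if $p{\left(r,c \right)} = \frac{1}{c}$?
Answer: $\frac{12641}{32} \approx 395.03$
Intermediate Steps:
$p{\left(-33,32 \right)} - -395 = \frac{1}{32} - -395 = \frac{1}{32} + 395 = \frac{12641}{32}$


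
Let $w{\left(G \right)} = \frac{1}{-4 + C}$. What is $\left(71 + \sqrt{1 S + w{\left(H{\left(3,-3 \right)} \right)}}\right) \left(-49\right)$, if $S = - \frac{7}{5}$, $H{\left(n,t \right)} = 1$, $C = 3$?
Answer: $-3479 - \frac{98 i \sqrt{15}}{5} \approx -3479.0 - 75.911 i$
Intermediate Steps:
$S = - \frac{7}{5}$ ($S = \left(-7\right) \frac{1}{5} = - \frac{7}{5} \approx -1.4$)
$w{\left(G \right)} = -1$ ($w{\left(G \right)} = \frac{1}{-4 + 3} = \frac{1}{-1} = -1$)
$\left(71 + \sqrt{1 S + w{\left(H{\left(3,-3 \right)} \right)}}\right) \left(-49\right) = \left(71 + \sqrt{1 \left(- \frac{7}{5}\right) - 1}\right) \left(-49\right) = \left(71 + \sqrt{- \frac{7}{5} - 1}\right) \left(-49\right) = \left(71 + \sqrt{- \frac{12}{5}}\right) \left(-49\right) = \left(71 + \frac{2 i \sqrt{15}}{5}\right) \left(-49\right) = -3479 - \frac{98 i \sqrt{15}}{5}$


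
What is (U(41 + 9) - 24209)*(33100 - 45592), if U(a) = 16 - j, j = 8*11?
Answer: 303318252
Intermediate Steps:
j = 88
U(a) = -72 (U(a) = 16 - 1*88 = 16 - 88 = -72)
(U(41 + 9) - 24209)*(33100 - 45592) = (-72 - 24209)*(33100 - 45592) = -24281*(-12492) = 303318252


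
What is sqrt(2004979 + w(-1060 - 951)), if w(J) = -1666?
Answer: sqrt(2003313) ≈ 1415.4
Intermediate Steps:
sqrt(2004979 + w(-1060 - 951)) = sqrt(2004979 - 1666) = sqrt(2003313)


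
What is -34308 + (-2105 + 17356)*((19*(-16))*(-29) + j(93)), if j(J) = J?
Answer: 135836851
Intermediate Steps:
-34308 + (-2105 + 17356)*((19*(-16))*(-29) + j(93)) = -34308 + (-2105 + 17356)*((19*(-16))*(-29) + 93) = -34308 + 15251*(-304*(-29) + 93) = -34308 + 15251*(8816 + 93) = -34308 + 15251*8909 = -34308 + 135871159 = 135836851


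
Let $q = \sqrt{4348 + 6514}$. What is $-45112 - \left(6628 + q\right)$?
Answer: $-51740 - \sqrt{10862} \approx -51844.0$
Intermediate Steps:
$q = \sqrt{10862} \approx 104.22$
$-45112 - \left(6628 + q\right) = -45112 - \left(6628 + \sqrt{10862}\right) = -51740 - \sqrt{10862}$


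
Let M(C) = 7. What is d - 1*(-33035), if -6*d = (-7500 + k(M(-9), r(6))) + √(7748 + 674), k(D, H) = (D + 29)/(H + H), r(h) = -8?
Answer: 274283/8 - √8422/6 ≈ 34270.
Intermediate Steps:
k(D, H) = (29 + D)/(2*H) (k(D, H) = (29 + D)/((2*H)) = (29 + D)*(1/(2*H)) = (29 + D)/(2*H))
d = 10003/8 - √8422/6 (d = -((-7500 + (½)*(29 + 7)/(-8)) + √(7748 + 674))/6 = -((-7500 + (½)*(-⅛)*36) + √8422)/6 = -((-7500 - 9/4) + √8422)/6 = -(-30009/4 + √8422)/6 = 10003/8 - √8422/6 ≈ 1235.1)
d - 1*(-33035) = (10003/8 - √8422/6) - 1*(-33035) = (10003/8 - √8422/6) + 33035 = 274283/8 - √8422/6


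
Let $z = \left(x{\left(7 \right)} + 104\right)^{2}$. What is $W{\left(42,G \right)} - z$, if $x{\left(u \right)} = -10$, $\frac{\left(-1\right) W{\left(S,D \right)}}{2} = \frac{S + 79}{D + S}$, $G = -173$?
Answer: $- \frac{1157274}{131} \approx -8834.2$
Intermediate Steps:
$W{\left(S,D \right)} = - \frac{2 \left(79 + S\right)}{D + S}$ ($W{\left(S,D \right)} = - 2 \frac{S + 79}{D + S} = - 2 \frac{79 + S}{D + S} = - \frac{2 \left(79 + S\right)}{D + S}$)
$z = 8836$ ($z = \left(-10 + 104\right)^{2} = 94^{2} = 8836$)
$W{\left(42,G \right)} - z = \frac{2 \left(-79 - 42\right)}{-173 + 42} - 8836 = \frac{2 \left(-79 - 42\right)}{-131} - 8836 = 2 \left(- \frac{1}{131}\right) \left(-121\right) - 8836 = \frac{242}{131} - 8836 = - \frac{1157274}{131}$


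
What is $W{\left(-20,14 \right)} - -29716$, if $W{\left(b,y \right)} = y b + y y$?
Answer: $29632$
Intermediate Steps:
$W{\left(b,y \right)} = y^{2} + b y$ ($W{\left(b,y \right)} = b y + y^{2} = y^{2} + b y$)
$W{\left(-20,14 \right)} - -29716 = 14 \left(-20 + 14\right) - -29716 = 14 \left(-6\right) + 29716 = -84 + 29716 = 29632$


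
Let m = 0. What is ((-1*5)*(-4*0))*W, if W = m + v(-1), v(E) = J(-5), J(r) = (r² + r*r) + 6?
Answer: 0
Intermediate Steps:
J(r) = 6 + 2*r² (J(r) = (r² + r²) + 6 = 2*r² + 6 = 6 + 2*r²)
v(E) = 56 (v(E) = 6 + 2*(-5)² = 6 + 2*25 = 6 + 50 = 56)
W = 56 (W = 0 + 56 = 56)
((-1*5)*(-4*0))*W = ((-1*5)*(-4*0))*56 = -5*0*56 = 0*56 = 0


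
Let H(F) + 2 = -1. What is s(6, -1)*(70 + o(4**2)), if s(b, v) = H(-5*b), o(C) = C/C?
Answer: -213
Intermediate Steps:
o(C) = 1
H(F) = -3 (H(F) = -2 - 1 = -3)
s(b, v) = -3
s(6, -1)*(70 + o(4**2)) = -3*(70 + 1) = -3*71 = -213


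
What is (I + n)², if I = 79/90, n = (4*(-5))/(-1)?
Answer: 3530641/8100 ≈ 435.88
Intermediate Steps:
n = 20 (n = -20*(-1) = 20)
I = 79/90 (I = 79*(1/90) = 79/90 ≈ 0.87778)
(I + n)² = (79/90 + 20)² = (1879/90)² = 3530641/8100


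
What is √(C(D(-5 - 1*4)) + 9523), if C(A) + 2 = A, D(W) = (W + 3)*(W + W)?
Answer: √9629 ≈ 98.127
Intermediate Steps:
D(W) = 2*W*(3 + W) (D(W) = (3 + W)*(2*W) = 2*W*(3 + W))
C(A) = -2 + A
√(C(D(-5 - 1*4)) + 9523) = √((-2 + 2*(-5 - 1*4)*(3 + (-5 - 1*4))) + 9523) = √((-2 + 2*(-5 - 4)*(3 + (-5 - 4))) + 9523) = √((-2 + 2*(-9)*(3 - 9)) + 9523) = √((-2 + 2*(-9)*(-6)) + 9523) = √((-2 + 108) + 9523) = √(106 + 9523) = √9629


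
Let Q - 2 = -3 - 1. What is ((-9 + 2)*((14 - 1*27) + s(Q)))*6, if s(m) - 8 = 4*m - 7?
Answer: 840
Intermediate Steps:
Q = -2 (Q = 2 + (-3 - 1) = 2 - 4 = -2)
s(m) = 1 + 4*m (s(m) = 8 + (4*m - 7) = 8 + (-7 + 4*m) = 1 + 4*m)
((-9 + 2)*((14 - 1*27) + s(Q)))*6 = ((-9 + 2)*((14 - 1*27) + (1 + 4*(-2))))*6 = -7*((14 - 27) + (1 - 8))*6 = -7*(-13 - 7)*6 = -7*(-20)*6 = 140*6 = 840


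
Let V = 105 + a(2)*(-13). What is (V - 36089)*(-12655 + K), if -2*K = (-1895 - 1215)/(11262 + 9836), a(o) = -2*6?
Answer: 4782923977390/10549 ≈ 4.5340e+8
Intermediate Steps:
a(o) = -12
V = 261 (V = 105 - 12*(-13) = 105 + 156 = 261)
K = 1555/21098 (K = -(-1895 - 1215)/(2*(11262 + 9836)) = -(-1555)/21098 = -1/2*(-1555/10549) = 1555/21098 ≈ 0.073704)
(V - 36089)*(-12655 + K) = (261 - 36089)*(-12655 + 1555/21098) = -35828*(-266993635/21098) = 4782923977390/10549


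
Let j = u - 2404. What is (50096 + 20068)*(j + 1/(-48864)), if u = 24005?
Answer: 6171574354761/4072 ≈ 1.5156e+9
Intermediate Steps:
j = 21601 (j = 24005 - 2404 = 21601)
(50096 + 20068)*(j + 1/(-48864)) = (50096 + 20068)*(21601 + 1/(-48864)) = 70164*(21601 - 1/48864) = 70164*(1055511263/48864) = 6171574354761/4072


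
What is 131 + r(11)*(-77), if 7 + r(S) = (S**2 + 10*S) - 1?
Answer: -17040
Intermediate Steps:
r(S) = -8 + S**2 + 10*S (r(S) = -7 + ((S**2 + 10*S) - 1) = -7 + (-1 + S**2 + 10*S) = -8 + S**2 + 10*S)
131 + r(11)*(-77) = 131 + (-8 + 11**2 + 10*11)*(-77) = 131 + (-8 + 121 + 110)*(-77) = 131 + 223*(-77) = 131 - 17171 = -17040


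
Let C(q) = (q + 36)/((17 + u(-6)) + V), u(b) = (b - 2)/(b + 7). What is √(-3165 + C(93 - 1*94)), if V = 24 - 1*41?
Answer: I*√50710/4 ≈ 56.297*I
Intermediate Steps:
u(b) = (-2 + b)/(7 + b)
V = -17 (V = 24 - 41 = -17)
C(q) = -9/2 - q/8 (C(q) = (q + 36)/((17 + (-2 - 6)/(7 - 6)) - 17) = (36 + q)/((17 - 8/1) - 17) = (36 + q)/((17 + 1*(-8)) - 17) = (36 + q)/((17 - 8) - 17) = (36 + q)/(9 - 17) = (36 + q)/(-8) = (36 + q)*(-⅛) = -9/2 - q/8)
√(-3165 + C(93 - 1*94)) = √(-3165 + (-9/2 - (93 - 1*94)/8)) = √(-3165 + (-9/2 - (93 - 94)/8)) = √(-3165 + (-9/2 - ⅛*(-1))) = √(-3165 + (-9/2 + ⅛)) = √(-3165 - 35/8) = √(-25355/8) = I*√50710/4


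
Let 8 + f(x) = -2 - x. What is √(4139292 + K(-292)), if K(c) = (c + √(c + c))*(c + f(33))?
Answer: √(4237112 - 670*I*√146) ≈ 2058.4 - 1.97*I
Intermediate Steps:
f(x) = -10 - x (f(x) = -8 + (-2 - x) = -10 - x)
K(c) = (-43 + c)*(c + √2*√c) (K(c) = (c + √(c + c))*(c + (-10 - 1*33)) = (c + √(2*c))*(c + (-10 - 33)) = (c + √2*√c)*(c - 43) = (c + √2*√c)*(-43 + c) = (-43 + c)*(c + √2*√c))
√(4139292 + K(-292)) = √(4139292 + ((-292)² - 43*(-292) + √2*(-292)^(3/2) - 43*√2*√(-292))) = √(4139292 + (85264 + 12556 + √2*(-584*I*√73) - 43*√2*2*I*√73)) = √(4139292 + (85264 + 12556 - 584*I*√146 - 86*I*√146)) = √(4139292 + (97820 - 670*I*√146)) = √(4237112 - 670*I*√146)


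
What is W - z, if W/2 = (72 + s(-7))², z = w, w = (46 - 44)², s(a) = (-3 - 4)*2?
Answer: 6724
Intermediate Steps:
s(a) = -14 (s(a) = -7*2 = -14)
w = 4 (w = 2² = 4)
z = 4
W = 6728 (W = 2*(72 - 14)² = 2*58² = 2*3364 = 6728)
W - z = 6728 - 1*4 = 6728 - 4 = 6724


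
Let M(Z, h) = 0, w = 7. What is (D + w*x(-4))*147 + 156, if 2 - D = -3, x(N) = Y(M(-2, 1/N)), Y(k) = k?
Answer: 891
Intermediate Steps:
x(N) = 0
D = 5 (D = 2 - 1*(-3) = 2 + 3 = 5)
(D + w*x(-4))*147 + 156 = (5 + 7*0)*147 + 156 = (5 + 0)*147 + 156 = 5*147 + 156 = 735 + 156 = 891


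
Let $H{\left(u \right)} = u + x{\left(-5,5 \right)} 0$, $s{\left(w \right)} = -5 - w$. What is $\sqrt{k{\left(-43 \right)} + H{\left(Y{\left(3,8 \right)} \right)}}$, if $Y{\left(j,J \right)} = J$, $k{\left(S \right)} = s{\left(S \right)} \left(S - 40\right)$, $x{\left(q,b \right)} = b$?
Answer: $11 i \sqrt{26} \approx 56.089 i$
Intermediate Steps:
$k{\left(S \right)} = \left(-40 + S\right) \left(-5 - S\right)$ ($k{\left(S \right)} = \left(-5 - S\right) \left(S - 40\right) = \left(-5 - S\right) \left(-40 + S\right) = \left(-40 + S\right) \left(-5 - S\right)$)
$H{\left(u \right)} = u$ ($H{\left(u \right)} = u + 5 \cdot 0 = u + 0 = u$)
$\sqrt{k{\left(-43 \right)} + H{\left(Y{\left(3,8 \right)} \right)}} = \sqrt{- \left(-40 - 43\right) \left(5 - 43\right) + 8} = \sqrt{\left(-1\right) \left(-83\right) \left(-38\right) + 8} = \sqrt{-3154 + 8} = \sqrt{-3146} = 11 i \sqrt{26}$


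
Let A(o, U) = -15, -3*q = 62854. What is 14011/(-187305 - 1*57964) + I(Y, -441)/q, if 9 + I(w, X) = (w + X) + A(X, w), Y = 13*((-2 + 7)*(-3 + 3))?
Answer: -538497139/15416137726 ≈ -0.034931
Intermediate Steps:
q = -62854/3 (q = -⅓*62854 = -62854/3 ≈ -20951.)
Y = 0 (Y = 13*(5*0) = 13*0 = 0)
I(w, X) = -24 + X + w (I(w, X) = -9 + ((w + X) - 15) = -9 + ((X + w) - 15) = -9 + (-15 + X + w) = -24 + X + w)
14011/(-187305 - 1*57964) + I(Y, -441)/q = 14011/(-187305 - 1*57964) + (-24 - 441 + 0)/(-62854/3) = 14011/(-187305 - 57964) - 465*(-3/62854) = 14011/(-245269) + 1395/62854 = 14011*(-1/245269) + 1395/62854 = -14011/245269 + 1395/62854 = -538497139/15416137726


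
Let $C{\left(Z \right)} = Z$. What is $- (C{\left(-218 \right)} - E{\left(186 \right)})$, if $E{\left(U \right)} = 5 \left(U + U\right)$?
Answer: $2078$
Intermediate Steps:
$E{\left(U \right)} = 10 U$ ($E{\left(U \right)} = 5 \cdot 2 U = 10 U$)
$- (C{\left(-218 \right)} - E{\left(186 \right)}) = - (-218 - 10 \cdot 186) = - (-218 - 1860) = \left(-1\right) \left(-2078\right) = 2078$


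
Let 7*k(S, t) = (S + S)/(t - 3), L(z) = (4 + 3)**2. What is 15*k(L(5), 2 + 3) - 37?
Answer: 68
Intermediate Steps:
L(z) = 49 (L(z) = 7**2 = 49)
k(S, t) = 2*S/(7*(-3 + t)) (k(S, t) = ((S + S)/(t - 3))/7 = ((2*S)/(-3 + t))/7 = (2*S/(-3 + t))/7 = 2*S/(7*(-3 + t)))
15*k(L(5), 2 + 3) - 37 = 15*((2/7)*49/(-3 + (2 + 3))) - 37 = 15*((2/7)*49/(-3 + 5)) - 37 = 15*((2/7)*49/2) - 37 = 15*((2/7)*49*(1/2)) - 37 = 15*7 - 37 = 105 - 37 = 68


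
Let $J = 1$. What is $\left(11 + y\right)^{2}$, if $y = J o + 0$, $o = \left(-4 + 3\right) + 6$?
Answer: $256$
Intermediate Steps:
$o = 5$ ($o = -1 + 6 = 5$)
$y = 5$ ($y = 1 \cdot 5 + 0 = 5 + 0 = 5$)
$\left(11 + y\right)^{2} = \left(11 + 5\right)^{2} = 16^{2} = 256$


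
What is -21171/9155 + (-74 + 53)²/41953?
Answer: -884149608/384079715 ≈ -2.3020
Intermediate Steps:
-21171/9155 + (-74 + 53)²/41953 = -21171*1/9155 + (-21)²*(1/41953) = -21171/9155 + 441*(1/41953) = -21171/9155 + 441/41953 = -884149608/384079715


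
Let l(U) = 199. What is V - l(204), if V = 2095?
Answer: 1896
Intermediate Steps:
V - l(204) = 2095 - 1*199 = 2095 - 199 = 1896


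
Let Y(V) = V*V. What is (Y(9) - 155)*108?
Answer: -7992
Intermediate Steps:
Y(V) = V²
(Y(9) - 155)*108 = (9² - 155)*108 = (81 - 155)*108 = -74*108 = -7992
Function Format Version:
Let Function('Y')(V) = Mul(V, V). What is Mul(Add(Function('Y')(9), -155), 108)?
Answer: -7992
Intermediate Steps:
Function('Y')(V) = Pow(V, 2)
Mul(Add(Function('Y')(9), -155), 108) = Mul(Add(Pow(9, 2), -155), 108) = Mul(Add(81, -155), 108) = Mul(-74, 108) = -7992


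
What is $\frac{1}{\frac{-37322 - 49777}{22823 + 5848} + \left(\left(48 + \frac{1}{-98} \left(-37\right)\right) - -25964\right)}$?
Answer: $\frac{936586}{24359983407} \approx 3.8448 \cdot 10^{-5}$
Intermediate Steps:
$\frac{1}{\frac{-37322 - 49777}{22823 + 5848} + \left(\left(48 + \frac{1}{-98} \left(-37\right)\right) - -25964\right)} = \frac{1}{- \frac{87099}{28671} + \left(\left(48 - - \frac{37}{98}\right) + 25964\right)} = \frac{1}{\left(-87099\right) \frac{1}{28671} + \left(\left(48 + \frac{37}{98}\right) + 25964\right)} = \frac{1}{- \frac{29033}{9557} + \left(\frac{4741}{98} + 25964\right)} = \frac{1}{- \frac{29033}{9557} + \frac{2549213}{98}} = \frac{1}{\frac{24359983407}{936586}} = \frac{936586}{24359983407}$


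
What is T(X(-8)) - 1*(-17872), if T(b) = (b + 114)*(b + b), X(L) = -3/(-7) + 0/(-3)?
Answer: 880534/49 ≈ 17970.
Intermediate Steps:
X(L) = 3/7 (X(L) = -3*(-1/7) + 0*(-1/3) = 3/7 + 0 = 3/7)
T(b) = 2*b*(114 + b) (T(b) = (114 + b)*(2*b) = 2*b*(114 + b))
T(X(-8)) - 1*(-17872) = 2*(3/7)*(114 + 3/7) - 1*(-17872) = 2*(3/7)*(801/7) + 17872 = 4806/49 + 17872 = 880534/49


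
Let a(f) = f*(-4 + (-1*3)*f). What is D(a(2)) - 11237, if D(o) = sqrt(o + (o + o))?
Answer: -11237 + 2*I*sqrt(15) ≈ -11237.0 + 7.746*I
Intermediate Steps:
a(f) = f*(-4 - 3*f)
D(o) = sqrt(3)*sqrt(o) (D(o) = sqrt(o + 2*o) = sqrt(3*o) = sqrt(3)*sqrt(o))
D(a(2)) - 11237 = sqrt(3)*sqrt(-1*2*(4 + 3*2)) - 11237 = sqrt(3)*sqrt(-1*2*(4 + 6)) - 11237 = sqrt(3)*sqrt(-1*2*10) - 11237 = sqrt(3)*sqrt(-20) - 11237 = sqrt(3)*(2*I*sqrt(5)) - 11237 = 2*I*sqrt(15) - 11237 = -11237 + 2*I*sqrt(15)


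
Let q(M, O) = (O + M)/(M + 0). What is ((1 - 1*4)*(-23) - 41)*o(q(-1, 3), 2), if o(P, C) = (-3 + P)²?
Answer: 700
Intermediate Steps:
q(M, O) = (M + O)/M
((1 - 1*4)*(-23) - 41)*o(q(-1, 3), 2) = ((1 - 1*4)*(-23) - 41)*(-3 + (-1 + 3)/(-1))² = ((1 - 4)*(-23) - 41)*(-3 - 1*2)² = (-3*(-23) - 41)*(-3 - 2)² = (69 - 41)*(-5)² = 28*25 = 700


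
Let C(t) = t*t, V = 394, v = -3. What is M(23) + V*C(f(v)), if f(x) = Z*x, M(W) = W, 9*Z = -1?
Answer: 601/9 ≈ 66.778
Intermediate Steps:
Z = -⅑ (Z = (⅑)*(-1) = -⅑ ≈ -0.11111)
f(x) = -x/9
C(t) = t²
M(23) + V*C(f(v)) = 23 + 394*(-⅑*(-3))² = 23 + 394*(⅓)² = 23 + 394*(⅑) = 23 + 394/9 = 601/9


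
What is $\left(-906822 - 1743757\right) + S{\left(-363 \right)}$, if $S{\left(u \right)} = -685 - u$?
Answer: $-2650901$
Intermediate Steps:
$\left(-906822 - 1743757\right) + S{\left(-363 \right)} = \left(-906822 - 1743757\right) - 322 = -2650579 + \left(-685 + 363\right) = -2650579 - 322 = -2650901$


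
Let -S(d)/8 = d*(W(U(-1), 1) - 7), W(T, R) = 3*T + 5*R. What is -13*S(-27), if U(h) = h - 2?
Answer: 30888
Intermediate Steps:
U(h) = -2 + h
S(d) = 88*d (S(d) = -8*d*((3*(-2 - 1) + 5*1) - 7) = -8*d*((3*(-3) + 5) - 7) = -8*d*((-9 + 5) - 7) = -8*d*(-4 - 7) = -8*d*(-11) = -(-88)*d = 88*d)
-13*S(-27) = -1144*(-27) = -13*(-2376) = 30888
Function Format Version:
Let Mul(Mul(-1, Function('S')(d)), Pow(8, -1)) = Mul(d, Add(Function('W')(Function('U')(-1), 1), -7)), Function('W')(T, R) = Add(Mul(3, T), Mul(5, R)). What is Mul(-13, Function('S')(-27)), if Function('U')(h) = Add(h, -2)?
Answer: 30888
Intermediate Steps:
Function('U')(h) = Add(-2, h)
Function('S')(d) = Mul(88, d) (Function('S')(d) = Mul(-8, Mul(d, Add(Add(Mul(3, Add(-2, -1)), Mul(5, 1)), -7))) = Mul(-8, Mul(d, Add(Add(Mul(3, -3), 5), -7))) = Mul(-8, Mul(d, Add(Add(-9, 5), -7))) = Mul(-8, Mul(d, Add(-4, -7))) = Mul(-8, Mul(d, -11)) = Mul(-8, Mul(-11, d)) = Mul(88, d))
Mul(-13, Function('S')(-27)) = Mul(-13, Mul(88, -27)) = Mul(-13, -2376) = 30888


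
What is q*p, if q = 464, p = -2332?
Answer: -1082048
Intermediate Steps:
q*p = 464*(-2332) = -1082048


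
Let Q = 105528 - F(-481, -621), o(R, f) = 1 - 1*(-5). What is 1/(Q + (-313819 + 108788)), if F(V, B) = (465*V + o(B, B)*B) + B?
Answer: 1/128509 ≈ 7.7815e-6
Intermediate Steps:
o(R, f) = 6 (o(R, f) = 1 + 5 = 6)
F(V, B) = 7*B + 465*V (F(V, B) = (465*V + 6*B) + B = (6*B + 465*V) + B = 7*B + 465*V)
Q = 333540 (Q = 105528 - (7*(-621) + 465*(-481)) = 105528 - (-4347 - 223665) = 105528 - 1*(-228012) = 105528 + 228012 = 333540)
1/(Q + (-313819 + 108788)) = 1/(333540 + (-313819 + 108788)) = 1/(333540 - 205031) = 1/128509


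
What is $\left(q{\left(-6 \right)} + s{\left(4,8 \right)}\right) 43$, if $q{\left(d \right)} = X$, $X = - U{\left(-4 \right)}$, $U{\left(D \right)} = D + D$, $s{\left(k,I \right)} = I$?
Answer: $688$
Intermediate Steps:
$U{\left(D \right)} = 2 D$
$X = 8$ ($X = - 2 \left(-4\right) = \left(-1\right) \left(-8\right) = 8$)
$q{\left(d \right)} = 8$
$\left(q{\left(-6 \right)} + s{\left(4,8 \right)}\right) 43 = \left(8 + 8\right) 43 = 16 \cdot 43 = 688$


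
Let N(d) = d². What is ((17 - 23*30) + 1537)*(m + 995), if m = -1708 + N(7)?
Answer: -573696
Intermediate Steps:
m = -1659 (m = -1708 + 7² = -1708 + 49 = -1659)
((17 - 23*30) + 1537)*(m + 995) = ((17 - 23*30) + 1537)*(-1659 + 995) = ((17 - 690) + 1537)*(-664) = (-673 + 1537)*(-664) = 864*(-664) = -573696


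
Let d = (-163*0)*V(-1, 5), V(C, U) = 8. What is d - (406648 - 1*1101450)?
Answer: 694802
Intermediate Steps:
d = 0 (d = -163*0*8 = 0*8 = 0)
d - (406648 - 1*1101450) = 0 - (406648 - 1*1101450) = 0 - (406648 - 1101450) = 0 - 1*(-694802) = 0 + 694802 = 694802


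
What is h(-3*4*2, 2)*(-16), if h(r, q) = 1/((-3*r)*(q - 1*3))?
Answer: 2/9 ≈ 0.22222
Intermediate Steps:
h(r, q) = -1/(3*r*(-3 + q)) (h(r, q) = 1/((-3*r)*(q - 3)) = 1/((-3*r)*(-3 + q)) = 1/(-3*r*(-3 + q)) = -1/(3*r*(-3 + q)))
h(-3*4*2, 2)*(-16) = -1/(3*(-3*4*2)*(-3 + 2))*(-16) = -⅓/(-12*2*(-1))*(-16) = -⅓*(-1)/(-24)*(-16) = -⅓*(-1/24)*(-1)*(-16) = -1/72*(-16) = 2/9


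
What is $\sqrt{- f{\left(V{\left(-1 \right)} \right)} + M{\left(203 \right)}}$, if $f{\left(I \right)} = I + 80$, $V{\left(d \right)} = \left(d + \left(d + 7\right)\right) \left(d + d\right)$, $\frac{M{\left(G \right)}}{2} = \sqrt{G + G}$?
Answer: $\sqrt{-70 + 2 \sqrt{406}} \approx 5.4499 i$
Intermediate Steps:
$M{\left(G \right)} = 2 \sqrt{2} \sqrt{G}$ ($M{\left(G \right)} = 2 \sqrt{G + G} = 2 \sqrt{2 G} = 2 \sqrt{2} \sqrt{G}$)
$V{\left(d \right)} = 2 d \left(7 + 2 d\right)$ ($V{\left(d \right)} = \left(d + \left(7 + d\right)\right) 2 d = \left(7 + 2 d\right) 2 d = 2 d \left(7 + 2 d\right)$)
$f{\left(I \right)} = 80 + I$
$\sqrt{- f{\left(V{\left(-1 \right)} \right)} + M{\left(203 \right)}} = \sqrt{- (80 + 2 \left(-1\right) \left(7 + 2 \left(-1\right)\right)) + 2 \sqrt{2} \sqrt{203}} = \sqrt{- (80 + 2 \left(-1\right) \left(7 - 2\right)) + 2 \sqrt{406}} = \sqrt{- (80 + 2 \left(-1\right) 5) + 2 \sqrt{406}} = \sqrt{- (80 - 10) + 2 \sqrt{406}} = \sqrt{\left(-1\right) 70 + 2 \sqrt{406}} = \sqrt{-70 + 2 \sqrt{406}}$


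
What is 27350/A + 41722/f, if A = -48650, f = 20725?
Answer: 29258931/20165425 ≈ 1.4509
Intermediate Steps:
27350/A + 41722/f = 27350/(-48650) + 41722/20725 = 27350*(-1/48650) + 41722*(1/20725) = -547/973 + 41722/20725 = 29258931/20165425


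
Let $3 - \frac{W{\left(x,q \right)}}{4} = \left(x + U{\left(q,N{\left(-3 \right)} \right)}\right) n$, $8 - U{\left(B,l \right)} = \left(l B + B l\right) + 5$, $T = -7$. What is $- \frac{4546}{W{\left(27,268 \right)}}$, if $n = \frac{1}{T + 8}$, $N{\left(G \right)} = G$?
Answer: $\frac{2273}{3270} \approx 0.69511$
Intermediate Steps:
$n = 1$ ($n = \frac{1}{-7 + 8} = 1^{-1} = 1$)
$U{\left(B,l \right)} = 3 - 2 B l$ ($U{\left(B,l \right)} = 8 - \left(\left(l B + B l\right) + 5\right) = 8 - \left(\left(B l + B l\right) + 5\right) = 8 - \left(2 B l + 5\right) = 8 - \left(5 + 2 B l\right) = 3 - 2 B l$)
$W{\left(x,q \right)} = - 24 q - 4 x$ ($W{\left(x,q \right)} = 12 - 4 \left(x - \left(-3 + 2 q \left(-3\right)\right)\right) 1 = 12 - 4 \left(x + \left(3 + 6 q\right)\right) 1 = 12 - 4 \left(3 + x + 6 q\right) 1 = 12 - 4 \left(3 + x + 6 q\right) = 12 - \left(12 + 4 x + 24 q\right) = - 24 q - 4 x$)
$- \frac{4546}{W{\left(27,268 \right)}} = - \frac{4546}{\left(-24\right) 268 - 108} = - \frac{4546}{-6432 - 108} = - \frac{4546}{-6540} = \left(-4546\right) \left(- \frac{1}{6540}\right) = \frac{2273}{3270}$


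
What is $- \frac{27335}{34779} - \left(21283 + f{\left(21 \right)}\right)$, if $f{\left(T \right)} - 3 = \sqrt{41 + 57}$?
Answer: $- \frac{740333129}{34779} - 7 \sqrt{2} \approx -21297.0$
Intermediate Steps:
$f{\left(T \right)} = 3 + 7 \sqrt{2}$ ($f{\left(T \right)} = 3 + \sqrt{41 + 57} = 3 + \sqrt{98} = 3 + 7 \sqrt{2}$)
$- \frac{27335}{34779} - \left(21283 + f{\left(21 \right)}\right) = - \frac{27335}{34779} - \left(21286 + 7 \sqrt{2}\right) = - \frac{740333129}{34779} - 7 \sqrt{2}$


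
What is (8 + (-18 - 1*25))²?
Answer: 1225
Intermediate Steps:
(8 + (-18 - 1*25))² = (8 + (-18 - 25))² = (8 - 43)² = (-35)² = 1225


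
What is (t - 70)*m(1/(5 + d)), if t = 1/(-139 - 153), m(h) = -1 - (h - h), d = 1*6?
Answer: 20441/292 ≈ 70.003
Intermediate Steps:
d = 6
m(h) = -1 (m(h) = -1 - 1*0 = -1 + 0 = -1)
t = -1/292 (t = 1/(-292) = -1/292 ≈ -0.0034247)
(t - 70)*m(1/(5 + d)) = (-1/292 - 70)*(-1) = -20441/292*(-1) = 20441/292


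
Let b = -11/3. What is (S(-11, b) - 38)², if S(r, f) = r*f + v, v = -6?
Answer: 121/9 ≈ 13.444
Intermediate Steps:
b = -11/3 (b = -11*⅓ = -11/3 ≈ -3.6667)
S(r, f) = -6 + f*r (S(r, f) = r*f - 6 = f*r - 6 = -6 + f*r)
(S(-11, b) - 38)² = ((-6 - 11/3*(-11)) - 38)² = ((-6 + 121/3) - 38)² = (103/3 - 38)² = (-11/3)² = 121/9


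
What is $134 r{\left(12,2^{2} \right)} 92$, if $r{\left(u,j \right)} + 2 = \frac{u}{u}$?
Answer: $-12328$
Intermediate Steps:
$r{\left(u,j \right)} = -1$ ($r{\left(u,j \right)} = -2 + \frac{u}{u} = -2 + 1 = -1$)
$134 r{\left(12,2^{2} \right)} 92 = 134 \left(-1\right) 92 = \left(-134\right) 92 = -12328$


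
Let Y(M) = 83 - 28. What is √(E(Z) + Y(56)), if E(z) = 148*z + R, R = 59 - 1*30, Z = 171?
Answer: 92*√3 ≈ 159.35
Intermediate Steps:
R = 29 (R = 59 - 30 = 29)
E(z) = 29 + 148*z (E(z) = 148*z + 29 = 29 + 148*z)
Y(M) = 55
√(E(Z) + Y(56)) = √((29 + 148*171) + 55) = √((29 + 25308) + 55) = √(25337 + 55) = √25392 = 92*√3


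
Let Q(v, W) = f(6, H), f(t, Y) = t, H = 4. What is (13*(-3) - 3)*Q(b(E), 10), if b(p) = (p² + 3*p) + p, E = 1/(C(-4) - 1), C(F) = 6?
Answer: -252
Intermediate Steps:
E = ⅕ (E = 1/(6 - 1) = 1/5 = ⅕ ≈ 0.20000)
b(p) = p² + 4*p
Q(v, W) = 6
(13*(-3) - 3)*Q(b(E), 10) = (13*(-3) - 3)*6 = (-39 - 3)*6 = -42*6 = -252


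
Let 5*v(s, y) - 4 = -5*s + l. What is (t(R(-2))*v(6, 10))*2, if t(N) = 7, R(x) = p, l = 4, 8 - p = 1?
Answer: -308/5 ≈ -61.600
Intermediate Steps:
p = 7 (p = 8 - 1*1 = 8 - 1 = 7)
R(x) = 7
v(s, y) = 8/5 - s (v(s, y) = ⅘ + (-5*s + 4)/5 = ⅘ + (4 - 5*s)/5 = ⅘ + (⅘ - s) = 8/5 - s)
(t(R(-2))*v(6, 10))*2 = (7*(8/5 - 1*6))*2 = (7*(8/5 - 6))*2 = (7*(-22/5))*2 = -154/5*2 = -308/5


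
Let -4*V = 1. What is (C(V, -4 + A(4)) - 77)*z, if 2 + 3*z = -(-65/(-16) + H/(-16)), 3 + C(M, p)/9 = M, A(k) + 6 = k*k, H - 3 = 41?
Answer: 22525/192 ≈ 117.32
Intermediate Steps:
H = 44 (H = 3 + 41 = 44)
V = -¼ (V = -¼*1 = -¼ ≈ -0.25000)
A(k) = -6 + k² (A(k) = -6 + k*k = -6 + k²)
C(M, p) = -27 + 9*M
z = -53/48 (z = -⅔ + (-(-65/(-16) + 44/(-16)))/3 = -⅔ + (-(-65*(-1/16) + 44*(-1/16)))/3 = -⅔ + (-(65/16 - 11/4))/3 = -⅔ + (-1*21/16)/3 = -⅔ + (⅓)*(-21/16) = -⅔ - 7/16 = -53/48 ≈ -1.1042)
(C(V, -4 + A(4)) - 77)*z = ((-27 + 9*(-¼)) - 77)*(-53/48) = ((-27 - 9/4) - 77)*(-53/48) = (-117/4 - 77)*(-53/48) = -425/4*(-53/48) = 22525/192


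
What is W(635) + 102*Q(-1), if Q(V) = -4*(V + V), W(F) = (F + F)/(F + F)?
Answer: 817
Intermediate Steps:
W(F) = 1 (W(F) = (2*F)/((2*F)) = (2*F)*(1/(2*F)) = 1)
Q(V) = -8*V
W(635) + 102*Q(-1) = 1 + 102*(-8*(-1)) = 1 + 102*8 = 1 + 816 = 817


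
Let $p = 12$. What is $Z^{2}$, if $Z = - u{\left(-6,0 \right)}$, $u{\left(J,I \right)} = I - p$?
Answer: $144$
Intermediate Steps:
$u{\left(J,I \right)} = -12 + I$ ($u{\left(J,I \right)} = I - 12 = -12 + I$)
$Z = 12$ ($Z = - (-12 + 0) = \left(-1\right) \left(-12\right) = 12$)
$Z^{2} = 12^{2} = 144$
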